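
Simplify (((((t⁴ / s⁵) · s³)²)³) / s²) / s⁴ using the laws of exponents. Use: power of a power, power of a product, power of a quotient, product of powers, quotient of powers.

s⁻¹⁸·t²⁴

(((((t⁴ / s⁵) · s³)²)³) / s²) / s⁴
= ((((t⁴ / s⁵) · s³)⁶) / s²) / s⁴    [power of a power]
= ((((t⁴ / s⁵)⁶) · ((s³)⁶)) / s²) / s⁴    [power of a product]
= (((((t⁴)⁶) / ((s⁵)⁶)) · ((s³)⁶)) / s²) / s⁴    [power of a quotient]
= (((t²⁴ / ((s⁵)⁶)) · ((s³)⁶)) / s²) / s⁴    [power of a power]
= (((t²⁴ / s³⁰) · ((s³)⁶)) / s²) / s⁴    [power of a power]
= (((t²⁴ / s³⁰) · s¹⁸) / s²) / s⁴    [power of a power]
= s⁻¹⁸·t²⁴    [quotient of powers; product of powers]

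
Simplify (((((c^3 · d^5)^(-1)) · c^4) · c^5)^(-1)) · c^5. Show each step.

c^(-1)d^5

(((((c^3 · d^5)^(-1)) · c^4) · c^5)^(-1)) · c^5
= (((((c^3 · d^5)^(-1)) · c^4)^(-1)) · ((c^5)^(-1))) · c^5    [power of a product]
= (((((c^3 · d^5)^(-1))^(-1)) · ((c^4)^(-1))) · ((c^5)^(-1))) · c^5    [power of a product]
= ((((c^3 · d^5)^1) · ((c^4)^(-1))) · ((c^5)^(-1))) · c^5    [power of a power]
= (((((c^3)^1) · ((d^5)^1)) · ((c^4)^(-1))) · ((c^5)^(-1))) · c^5    [power of a product]
= (((c^3 · ((d^5)^1)) · ((c^4)^(-1))) · ((c^5)^(-1))) · c^5    [power of a power]
= (((c^3 · d^5) · ((c^4)^(-1))) · ((c^5)^(-1))) · c^5    [power of a power]
= (((c^3 · d^5) · c^(-4)) · ((c^5)^(-1))) · c^5    [power of a power]
= (((c^3 · d^5) · c^(-4)) · c^(-5)) · c^5    [power of a power]
= c^(-1)d^5    [product of powers]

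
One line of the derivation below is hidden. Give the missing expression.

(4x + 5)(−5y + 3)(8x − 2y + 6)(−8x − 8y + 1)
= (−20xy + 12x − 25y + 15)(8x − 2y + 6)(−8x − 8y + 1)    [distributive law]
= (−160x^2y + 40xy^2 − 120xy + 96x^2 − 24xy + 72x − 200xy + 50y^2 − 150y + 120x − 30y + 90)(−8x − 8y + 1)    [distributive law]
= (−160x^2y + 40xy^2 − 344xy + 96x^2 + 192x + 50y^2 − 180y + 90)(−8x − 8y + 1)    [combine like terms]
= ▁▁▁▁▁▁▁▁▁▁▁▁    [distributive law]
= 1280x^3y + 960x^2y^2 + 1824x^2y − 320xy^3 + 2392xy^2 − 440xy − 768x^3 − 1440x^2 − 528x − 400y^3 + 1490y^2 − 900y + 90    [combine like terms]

By distributive law:

1280x^3y + 1280x^2y^2 − 160x^2y − 320x^2y^2 − 320xy^3 + 40xy^2 + 2752x^2y + 2752xy^2 − 344xy − 768x^3 − 768x^2y + 96x^2 − 1536x^2 − 1536xy + 192x − 400xy^2 − 400y^3 + 50y^2 + 1440xy + 1440y^2 − 180y − 720x − 720y + 90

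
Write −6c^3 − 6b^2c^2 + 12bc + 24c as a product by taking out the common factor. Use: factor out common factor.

−6c^3 − 6b^2c^2 + 12bc + 24c
= 6(−c^3 − b^2c^2 + 2bc + 4c)    [factor out 6]
= 6c(−c^2 − b^2c + 2b + 4)    [factor out c]

6c(−c^2 − b^2c + 2b + 4)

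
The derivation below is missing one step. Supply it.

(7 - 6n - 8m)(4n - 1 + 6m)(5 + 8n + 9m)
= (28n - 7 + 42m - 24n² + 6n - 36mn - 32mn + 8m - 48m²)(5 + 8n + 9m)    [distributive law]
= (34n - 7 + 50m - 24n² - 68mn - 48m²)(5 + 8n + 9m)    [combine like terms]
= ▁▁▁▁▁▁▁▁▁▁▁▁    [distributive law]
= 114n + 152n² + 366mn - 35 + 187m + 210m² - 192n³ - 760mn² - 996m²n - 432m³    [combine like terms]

Applying distributive law to the line above:

170n + 272n² + 306mn - 35 - 56n - 63m + 250m + 400mn + 450m² - 120n² - 192n³ - 216mn² - 340mn - 544mn² - 612m²n - 240m² - 384m²n - 432m³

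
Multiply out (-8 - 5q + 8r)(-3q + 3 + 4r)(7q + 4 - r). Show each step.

123q^2 - 132q - 241qr - 96 - 8r + 136r^2 + 105q^3 - 323q^2r + 268qr^2 - 32r^3

(-8 - 5q + 8r)(-3q + 3 + 4r)(7q + 4 - r)
= (24q - 24 - 32r + 15q^2 - 15q - 20qr - 24qr + 24r + 32r^2)(7q + 4 - r)    [distributive law]
= (9q - 24 - 8r + 15q^2 - 44qr + 32r^2)(7q + 4 - r)    [combine like terms]
= 63q^2 + 36q - 9qr - 168q - 96 + 24r - 56qr - 32r + 8r^2 + 105q^3 + 60q^2 - 15q^2r - 308q^2r - 176qr + 44qr^2 + 224qr^2 + 128r^2 - 32r^3    [distributive law]
= 123q^2 - 132q - 241qr - 96 - 8r + 136r^2 + 105q^3 - 323q^2r + 268qr^2 - 32r^3    [combine like terms]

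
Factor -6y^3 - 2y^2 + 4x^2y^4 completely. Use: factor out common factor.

2y^2(-3y - 1 + 2x^2y^2)

-6y^3 - 2y^2 + 4x^2y^4
= 2(-3y^3 - y^2 + 2x^2y^4)    [factor out 2]
= 2y^2(-3y - 1 + 2x^2y^2)    [factor out y^2]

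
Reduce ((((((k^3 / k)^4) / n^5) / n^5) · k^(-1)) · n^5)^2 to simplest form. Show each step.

((((((k^3 / k)^4) / n^5) / n^5) · k^(-1)) · n^5)^2
= ((((((k^3 / k)^4) / n^5) / n^5) · k^(-1))^2) · ((n^5)^2)    [power of a product]
= ((((((k^3 / k)^4) / n^5) / n^5)^2) · ((k^(-1))^2)) · ((n^5)^2)    [power of a product]
= ((((((k^3 / k)^4) / n^5)^2) / ((n^5)^2)) · ((k^(-1))^2)) · ((n^5)^2)    [power of a quotient]
= ((((((k^3 / k)^4)^2) / ((n^5)^2)) / ((n^5)^2)) · ((k^(-1))^2)) · ((n^5)^2)    [power of a quotient]
= (((((k^3 / k)^8) / ((n^5)^2)) / ((n^5)^2)) · ((k^(-1))^2)) · ((n^5)^2)    [power of a power]
= ((((((k^3)^8) / (k^8)) / ((n^5)^2)) / ((n^5)^2)) · ((k^(-1))^2)) · ((n^5)^2)    [power of a quotient]
= ((((k^24 / (k^8)) / ((n^5)^2)) / ((n^5)^2)) · ((k^(-1))^2)) · ((n^5)^2)    [power of a power]
= (((k^16 / ((n^5)^2)) / ((n^5)^2)) · ((k^(-1))^2)) · ((n^5)^2)    [quotient of powers]
= (((k^16 / n^10) / ((n^5)^2)) · ((k^(-1))^2)) · ((n^5)^2)    [power of a power]
= (((k^16 / n^10) / n^10) · ((k^(-1))^2)) · ((n^5)^2)    [power of a power]
= (((k^16 / n^10) / n^10) · k^(-2)) · ((n^5)^2)    [power of a power]
= (((k^16 / n^10) / n^10) · k^(-2)) · n^10    [power of a power]
= k^14n^(-10)    [quotient of powers; product of powers]

k^14n^(-10)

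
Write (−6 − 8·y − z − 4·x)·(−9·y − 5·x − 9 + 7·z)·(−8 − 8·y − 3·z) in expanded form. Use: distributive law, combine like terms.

−1440·y − 1584·y^2 + 262·y·z − 528·x − 1136·x·y − 14·x·z − 432 + 102·z + 155·z^2 − 576·y^3 + 160·y^2·z − 608·x·y^2 − 44·x·y·z + 197·y·z^2 + 69·x·z^2 + 21·z^3 − 160·x^2 − 160·x^2·y − 60·x^2·z

(−6 − 8·y − z − 4·x)·(−9·y − 5·x − 9 + 7·z)·(−8 − 8·y − 3·z)
= (54·y + 30·x + 54 − 42·z + 72·y^2 + 40·x·y + 72·y − 56·y·z + 9·y·z + 5·x·z + 9·z − 7·z^2 + 36·x·y + 20·x^2 + 36·x − 28·x·z)·(−8 − 8·y − 3·z)    [distributive law]
= (126·y + 66·x + 54 − 33·z + 72·y^2 + 76·x·y − 47·y·z − 23·x·z − 7·z^2 + 20·x^2)·(−8 − 8·y − 3·z)    [combine like terms]
= −1008·y − 1008·y^2 − 378·y·z − 528·x − 528·x·y − 198·x·z − 432 − 432·y − 162·z + 264·z + 264·y·z + 99·z^2 − 576·y^2 − 576·y^3 − 216·y^2·z − 608·x·y − 608·x·y^2 − 228·x·y·z + 376·y·z + 376·y^2·z + 141·y·z^2 + 184·x·z + 184·x·y·z + 69·x·z^2 + 56·z^2 + 56·y·z^2 + 21·z^3 − 160·x^2 − 160·x^2·y − 60·x^2·z    [distributive law]
= −1440·y − 1584·y^2 + 262·y·z − 528·x − 1136·x·y − 14·x·z − 432 + 102·z + 155·z^2 − 576·y^3 + 160·y^2·z − 608·x·y^2 − 44·x·y·z + 197·y·z^2 + 69·x·z^2 + 21·z^3 − 160·x^2 − 160·x^2·y − 60·x^2·z    [combine like terms]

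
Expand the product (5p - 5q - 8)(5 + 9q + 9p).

(5p - 5q - 8)(5 + 9q + 9p)
= 25p + 45pq + 45p^2 - 25q - 45q^2 - 45pq - 40 - 72q - 72p    [distributive law]
= -47p + 45p^2 - 97q - 45q^2 - 40    [combine like terms]

-47p + 45p^2 - 97q - 45q^2 - 40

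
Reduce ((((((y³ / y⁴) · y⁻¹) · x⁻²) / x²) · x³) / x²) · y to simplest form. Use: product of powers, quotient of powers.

x⁻³·y⁻¹

((((((y³ / y⁴) · y⁻¹) · x⁻²) / x²) · x³) / x²) · y
= (((((y⁻¹ · y⁻¹) · x⁻²) / x²) · x³) / x²) · y    [quotient of powers]
= ((((y⁻² · x⁻²) / x²) · x³) / x²) · y    [product of powers]
= x⁻³·y⁻¹    [quotient of powers; product of powers]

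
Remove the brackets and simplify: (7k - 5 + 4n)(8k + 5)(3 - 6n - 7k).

203k^2 - 560k^2n - 392k^3 + 160k - 14kn - 75 + 210n - 192kn^2 - 120n^2

(7k - 5 + 4n)(8k + 5)(3 - 6n - 7k)
= (56k^2 + 35k - 40k - 25 + 32kn + 20n)(3 - 6n - 7k)    [distributive law]
= (56k^2 - 5k - 25 + 32kn + 20n)(3 - 6n - 7k)    [combine like terms]
= 168k^2 - 336k^2n - 392k^3 - 15k + 30kn + 35k^2 - 75 + 150n + 175k + 96kn - 192kn^2 - 224k^2n + 60n - 120n^2 - 140kn    [distributive law]
= 203k^2 - 560k^2n - 392k^3 + 160k - 14kn - 75 + 210n - 192kn^2 - 120n^2    [combine like terms]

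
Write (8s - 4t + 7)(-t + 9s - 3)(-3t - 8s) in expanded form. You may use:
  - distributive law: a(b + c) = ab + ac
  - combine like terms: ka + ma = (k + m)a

(8s - 4t + 7)(-t + 9s - 3)(-3t - 8s)
= (-8st + 72s^2 - 24s + 4t^2 - 36st + 12t - 7t + 63s - 21)(-3t - 8s)    [distributive law]
= (-44st + 72s^2 + 39s + 4t^2 + 5t - 21)(-3t - 8s)    [combine like terms]
= 132st^2 + 352s^2t - 216s^2t - 576s^3 - 117st - 312s^2 - 12t^3 - 32st^2 - 15t^2 - 40st + 63t + 168s    [distributive law]
= 100st^2 + 136s^2t - 576s^3 - 157st - 312s^2 - 12t^3 - 15t^2 + 63t + 168s    [combine like terms]

100st^2 + 136s^2t - 576s^3 - 157st - 312s^2 - 12t^3 - 15t^2 + 63t + 168s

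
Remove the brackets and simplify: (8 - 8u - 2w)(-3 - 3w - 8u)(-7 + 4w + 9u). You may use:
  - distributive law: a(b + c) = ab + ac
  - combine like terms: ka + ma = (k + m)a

(8 - 8u - 2w)(-3 - 3w - 8u)(-7 + 4w + 9u)
= (-24 - 24w - 64u + 24u + 24uw + 64u² + 6w + 6w² + 16uw)(-7 + 4w + 9u)    [distributive law]
= (-24 - 18w - 40u + 40uw + 64u² + 6w²)(-7 + 4w + 9u)    [combine like terms]
= 168 - 96w - 216u + 126w - 72w² - 162uw + 280u - 160uw - 360u² - 280uw + 160uw² + 360u²w - 448u² + 256u²w + 576u³ - 42w² + 24w³ + 54uw²    [distributive law]
= 168 + 30w + 64u - 114w² - 602uw - 808u² + 214uw² + 616u²w + 576u³ + 24w³    [combine like terms]

168 + 30w + 64u - 114w² - 602uw - 808u² + 214uw² + 616u²w + 576u³ + 24w³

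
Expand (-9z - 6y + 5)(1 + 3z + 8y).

6z - 27z² - 90yz + 34y - 48y² + 5

(-9z - 6y + 5)(1 + 3z + 8y)
= -9z - 27z² - 72yz - 6y - 18yz - 48y² + 5 + 15z + 40y    [distributive law]
= 6z - 27z² - 90yz + 34y - 48y² + 5    [combine like terms]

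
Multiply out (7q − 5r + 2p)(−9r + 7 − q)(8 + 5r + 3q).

(7q − 5r + 2p)(−9r + 7 − q)(8 + 5r + 3q)
= (−63qr + 49q − 7q² + 45r² − 35r + 5qr − 18pr + 14p − 2pq)(8 + 5r + 3q)    [distributive law]
= (−58qr + 49q − 7q² + 45r² − 35r − 18pr + 14p − 2pq)(8 + 5r + 3q)    [combine like terms]
= −464qr − 290qr² − 174q²r + 392q + 245qr + 147q² − 56q² − 35q²r − 21q³ + 360r² + 225r³ + 135qr² − 280r − 175r² − 105qr − 144pr − 90pr² − 54pqr + 112p + 70pr + 42pq − 16pq − 10pqr − 6pq²    [distributive law]
= −324qr − 155qr² − 209q²r + 392q + 91q² − 21q³ + 185r² + 225r³ − 280r − 74pr − 90pr² − 64pqr + 112p + 26pq − 6pq²    [combine like terms]

−324qr − 155qr² − 209q²r + 392q + 91q² − 21q³ + 185r² + 225r³ − 280r − 74pr − 90pr² − 64pqr + 112p + 26pq − 6pq²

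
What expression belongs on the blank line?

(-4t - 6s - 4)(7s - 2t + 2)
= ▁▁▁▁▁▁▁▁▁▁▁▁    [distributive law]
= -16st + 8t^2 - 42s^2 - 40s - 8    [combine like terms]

Applying distributive law to the line above:

-28st + 8t^2 - 8t - 42s^2 + 12st - 12s - 28s + 8t - 8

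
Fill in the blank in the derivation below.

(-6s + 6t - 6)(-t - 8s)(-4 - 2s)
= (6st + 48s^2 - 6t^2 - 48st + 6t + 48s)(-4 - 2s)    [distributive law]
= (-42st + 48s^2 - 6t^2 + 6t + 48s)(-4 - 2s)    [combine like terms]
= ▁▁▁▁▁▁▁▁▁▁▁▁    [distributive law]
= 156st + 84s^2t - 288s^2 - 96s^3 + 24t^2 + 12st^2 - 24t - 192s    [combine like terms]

After distributive law, the bracketed line is:

168st + 84s^2t - 192s^2 - 96s^3 + 24t^2 + 12st^2 - 24t - 12st - 192s - 96s^2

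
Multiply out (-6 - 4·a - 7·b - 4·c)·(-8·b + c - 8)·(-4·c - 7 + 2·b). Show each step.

(-6 - 4·a - 7·b - 4·c)·(-8·b + c - 8)·(-4·c - 7 + 2·b)
= (48·b - 6·c + 48 + 32·a·b - 4·a·c + 32·a + 56·b² - 7·b·c + 56·b + 32·b·c - 4·c² + 32·c)·(-4·c - 7 + 2·b)    [distributive law]
= (104·b + 26·c + 48 + 32·a·b - 4·a·c + 32·a + 56·b² + 25·b·c - 4·c²)·(-4·c - 7 + 2·b)    [combine like terms]
= -416·b·c - 728·b + 208·b² - 104·c² - 182·c + 52·b·c - 192·c - 336 + 96·b - 128·a·b·c - 224·a·b + 64·a·b² + 16·a·c² + 28·a·c - 8·a·b·c - 128·a·c - 224·a + 64·a·b - 224·b²·c - 392·b² + 112·b³ - 100·b·c² - 175·b·c + 50·b²·c + 16·c³ + 28·c² - 8·b·c²    [distributive law]
= -539·b·c - 632·b - 184·b² - 76·c² - 374·c - 336 - 136·a·b·c - 160·a·b + 64·a·b² + 16·a·c² - 100·a·c - 224·a - 174·b²·c + 112·b³ - 108·b·c² + 16·c³    [combine like terms]

-539·b·c - 632·b - 184·b² - 76·c² - 374·c - 336 - 136·a·b·c - 160·a·b + 64·a·b² + 16·a·c² - 100·a·c - 224·a - 174·b²·c + 112·b³ - 108·b·c² + 16·c³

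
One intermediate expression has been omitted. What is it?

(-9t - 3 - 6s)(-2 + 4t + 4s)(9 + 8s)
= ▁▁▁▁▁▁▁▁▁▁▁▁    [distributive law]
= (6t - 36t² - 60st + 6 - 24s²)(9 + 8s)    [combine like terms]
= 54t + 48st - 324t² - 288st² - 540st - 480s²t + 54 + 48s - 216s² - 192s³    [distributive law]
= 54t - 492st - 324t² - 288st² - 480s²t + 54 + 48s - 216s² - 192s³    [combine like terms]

By distributive law:

(18t - 36t² - 36st + 6 - 12t - 12s + 12s - 24st - 24s²)(9 + 8s)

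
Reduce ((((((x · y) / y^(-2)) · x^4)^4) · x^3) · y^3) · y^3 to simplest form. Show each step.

x^23y^18

((((((x · y) / y^(-2)) · x^4)^4) · x^3) · y^3) · y^3
= ((((((x · y) / y^(-2))^4) · ((x^4)^4)) · x^3) · y^3) · y^3    [power of a product]
= ((((((x · y)^4) / ((y^(-2))^4)) · ((x^4)^4)) · x^3) · y^3) · y^3    [power of a quotient]
= ((((((x^4) · (y^4)) / ((y^(-2))^4)) · ((x^4)^4)) · x^3) · y^3) · y^3    [power of a product]
= (((((x^4 · y^4) / y^(-8)) · ((x^4)^4)) · x^3) · y^3) · y^3    [power of a power]
= (((((x^4 · y^4) / y^(-8)) · x^16) · x^3) · y^3) · y^3    [power of a power]
= x^23y^18    [quotient of powers; product of powers]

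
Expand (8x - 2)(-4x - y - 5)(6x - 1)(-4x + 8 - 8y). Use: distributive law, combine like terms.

(8x - 2)(-4x - y - 5)(6x - 1)(-4x + 8 - 8y)
= (-32x^2 - 8xy - 40x + 8x + 2y + 10)(6x - 1)(-4x + 8 - 8y)    [distributive law]
= (-32x^2 - 8xy - 32x + 2y + 10)(6x - 1)(-4x + 8 - 8y)    [combine like terms]
= (-192x^3 + 32x^2 - 48x^2y + 8xy - 192x^2 + 32x + 12xy - 2y + 60x - 10)(-4x + 8 - 8y)    [distributive law]
= (-192x^3 - 160x^2 - 48x^2y + 20xy + 92x - 2y - 10)(-4x + 8 - 8y)    [combine like terms]
= 768x^4 - 1536x^3 + 1536x^3y + 640x^3 - 1280x^2 + 1280x^2y + 192x^3y - 384x^2y + 384x^2y^2 - 80x^2y + 160xy - 160xy^2 - 368x^2 + 736x - 736xy + 8xy - 16y + 16y^2 + 40x - 80 + 80y    [distributive law]
= 768x^4 - 896x^3 + 1728x^3y - 1648x^2 + 816x^2y + 384x^2y^2 - 568xy - 160xy^2 + 776x + 64y + 16y^2 - 80    [combine like terms]

768x^4 - 896x^3 + 1728x^3y - 1648x^2 + 816x^2y + 384x^2y^2 - 568xy - 160xy^2 + 776x + 64y + 16y^2 - 80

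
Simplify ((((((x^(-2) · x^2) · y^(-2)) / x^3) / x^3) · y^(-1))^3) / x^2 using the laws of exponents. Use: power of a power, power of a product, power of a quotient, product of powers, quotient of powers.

x^(-20)y^(-9)

((((((x^(-2) · x^2) · y^(-2)) / x^3) / x^3) · y^(-1))^3) / x^2
= ((((((x^(-2) · x^2) · y^(-2)) / x^3) / x^3)^3) · ((y^(-1))^3)) / x^2    [power of a product]
= ((((((x^(-2) · x^2) · y^(-2)) / x^3)^3) / ((x^3)^3)) · ((y^(-1))^3)) / x^2    [power of a quotient]
= ((((((x^(-2) · x^2) · y^(-2))^3) / ((x^3)^3)) / ((x^3)^3)) · ((y^(-1))^3)) / x^2    [power of a quotient]
= ((((((x^(-2) · x^2)^3) · ((y^(-2))^3)) / ((x^3)^3)) / ((x^3)^3)) · ((y^(-1))^3)) / x^2    [power of a product]
= (((((((x^(-2))^3) · ((x^2)^3)) · ((y^(-2))^3)) / ((x^3)^3)) / ((x^3)^3)) · ((y^(-1))^3)) / x^2    [power of a product]
= (((((x^(-6) · ((x^2)^3)) · ((y^(-2))^3)) / ((x^3)^3)) / ((x^3)^3)) · ((y^(-1))^3)) / x^2    [power of a power]
= (((((x^(-6) · x^6) · ((y^(-2))^3)) / ((x^3)^3)) / ((x^3)^3)) · ((y^(-1))^3)) / x^2    [power of a power]
= ((((x^0 · ((y^(-2))^3)) / ((x^3)^3)) / ((x^3)^3)) · ((y^(-1))^3)) / x^2    [product of powers]
= ((((x^0 · y^(-6)) / ((x^3)^3)) / ((x^3)^3)) · ((y^(-1))^3)) / x^2    [power of a power]
= ((((x^0 · y^(-6)) / x^9) / ((x^3)^3)) · ((y^(-1))^3)) / x^2    [power of a power]
= ((((x^0 · y^(-6)) / x^9) / x^9) · ((y^(-1))^3)) / x^2    [power of a power]
= ((((x^0 · y^(-6)) / x^9) / x^9) · y^(-3)) / x^2    [power of a power]
= x^(-20)y^(-9)    [quotient of powers; product of powers]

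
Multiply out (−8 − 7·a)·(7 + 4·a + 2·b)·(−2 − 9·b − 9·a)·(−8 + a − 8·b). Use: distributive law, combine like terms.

−896 − 5216·a − 5184·b − 12000·a·b − 5440·b² − 5614·a² − 8403·a²·b − 8072·a·b² − 1231·a³ − 1152·b³ − 1638·a³·b − 2898·a²·b² + 252·a⁴ − 1008·a·b³

(−8 − 7·a)·(7 + 4·a + 2·b)·(−2 − 9·b − 9·a)·(−8 + a − 8·b)
= (−56 − 32·a − 16·b − 49·a − 28·a² − 14·a·b)·(−2 − 9·b − 9·a)·(−8 + a − 8·b)    [distributive law]
= (−56 − 81·a − 16·b − 28·a² − 14·a·b)·(−2 − 9·b − 9·a)·(−8 + a − 8·b)    [combine like terms]
= (112 + 504·b + 504·a + 162·a + 729·a·b + 729·a² + 32·b + 144·b² + 144·a·b + 56·a² + 252·a²·b + 252·a³ + 28·a·b + 126·a·b² + 126·a²·b)·(−8 + a − 8·b)    [distributive law]
= (112 + 536·b + 666·a + 901·a·b + 785·a² + 144·b² + 378·a²·b + 252·a³ + 126·a·b²)·(−8 + a − 8·b)    [combine like terms]
= −896 + 112·a − 896·b − 4288·b + 536·a·b − 4288·b² − 5328·a + 666·a² − 5328·a·b − 7208·a·b + 901·a²·b − 7208·a·b² − 6280·a² + 785·a³ − 6280·a²·b − 1152·b² + 144·a·b² − 1152·b³ − 3024·a²·b + 378·a³·b − 3024·a²·b² − 2016·a³ + 252·a⁴ − 2016·a³·b − 1008·a·b² + 126·a²·b² − 1008·a·b³    [distributive law]
= −896 − 5216·a − 5184·b − 12000·a·b − 5440·b² − 5614·a² − 8403·a²·b − 8072·a·b² − 1231·a³ − 1152·b³ − 1638·a³·b − 2898·a²·b² + 252·a⁴ − 1008·a·b³    [combine like terms]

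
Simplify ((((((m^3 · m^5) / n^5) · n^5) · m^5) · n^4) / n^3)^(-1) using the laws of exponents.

m^(-13)n^(-1)

((((((m^3 · m^5) / n^5) · n^5) · m^5) · n^4) / n^3)^(-1)
= ((((((m^3 · m^5) / n^5) · n^5) · m^5) · n^4)^(-1)) / ((n^3)^(-1))    [power of a quotient]
= ((((((m^3 · m^5) / n^5) · n^5) · m^5)^(-1)) · ((n^4)^(-1))) / ((n^3)^(-1))    [power of a product]
= ((((((m^3 · m^5) / n^5) · n^5)^(-1)) · ((m^5)^(-1))) · ((n^4)^(-1))) / ((n^3)^(-1))    [power of a product]
= ((((((m^3 · m^5) / n^5)^(-1)) · ((n^5)^(-1))) · ((m^5)^(-1))) · ((n^4)^(-1))) / ((n^3)^(-1))    [power of a product]
= ((((((m^3 · m^5)^(-1)) / ((n^5)^(-1))) · ((n^5)^(-1))) · ((m^5)^(-1))) · ((n^4)^(-1))) / ((n^3)^(-1))    [power of a quotient]
= (((((((m^3)^(-1)) · ((m^5)^(-1))) / ((n^5)^(-1))) · ((n^5)^(-1))) · ((m^5)^(-1))) · ((n^4)^(-1))) / ((n^3)^(-1))    [power of a product]
= (((((m^(-3) · ((m^5)^(-1))) / ((n^5)^(-1))) · ((n^5)^(-1))) · ((m^5)^(-1))) · ((n^4)^(-1))) / ((n^3)^(-1))    [power of a power]
= (((((m^(-3) · m^(-5)) / ((n^5)^(-1))) · ((n^5)^(-1))) · ((m^5)^(-1))) · ((n^4)^(-1))) / ((n^3)^(-1))    [power of a power]
= ((((m^(-8) / ((n^5)^(-1))) · ((n^5)^(-1))) · ((m^5)^(-1))) · ((n^4)^(-1))) / ((n^3)^(-1))    [product of powers]
= ((((m^(-8) / n^(-5)) · ((n^5)^(-1))) · ((m^5)^(-1))) · ((n^4)^(-1))) / ((n^3)^(-1))    [power of a power]
= ((((m^(-8) / n^(-5)) · n^(-5)) · ((m^5)^(-1))) · ((n^4)^(-1))) / ((n^3)^(-1))    [power of a power]
= ((((m^(-8) / n^(-5)) · n^(-5)) · m^(-5)) · ((n^4)^(-1))) / ((n^3)^(-1))    [power of a power]
= ((((m^(-8) / n^(-5)) · n^(-5)) · m^(-5)) · n^(-4)) / ((n^3)^(-1))    [power of a power]
= ((((m^(-8) / n^(-5)) · n^(-5)) · m^(-5)) · n^(-4)) / n^(-3)    [power of a power]
= m^(-13)n^(-1)    [quotient of powers; product of powers]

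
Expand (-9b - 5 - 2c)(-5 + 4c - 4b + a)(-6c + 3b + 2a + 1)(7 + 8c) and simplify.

-2016bc - 2576bc^2 + 1617b^2 - 252b^2c + 742ab + 792abc + 980b + 1152bc^3 - 2400b^2c^2 - 64abc^2 + 756b^3 + 864b^3c + 315ab^2 + 360ab^2c - 126a^2b - 144a^2bc - 920c - 916c^2 + 315a + 416ac + 175 + 752c^3 + 36ac^2 - 70a^2 - 108a^2c + 384c^4 - 32ac^3 - 32a^2c^2

(-9b - 5 - 2c)(-5 + 4c - 4b + a)(-6c + 3b + 2a + 1)(7 + 8c)
= (45b - 36bc + 36b^2 - 9ab + 25 - 20c + 20b - 5a + 10c - 8c^2 + 8bc - 2ac)(-6c + 3b + 2a + 1)(7 + 8c)    [distributive law]
= (65b - 28bc + 36b^2 - 9ab + 25 - 10c - 5a - 8c^2 - 2ac)(-6c + 3b + 2a + 1)(7 + 8c)    [combine like terms]
= (-390bc + 195b^2 + 130ab + 65b + 168bc^2 - 84b^2c - 56abc - 28bc - 216b^2c + 108b^3 + 72ab^2 + 36b^2 + 54abc - 27ab^2 - 18a^2b - 9ab - 150c + 75b + 50a + 25 + 60c^2 - 30bc - 20ac - 10c + 30ac - 15ab - 10a^2 - 5a + 48c^3 - 24bc^2 - 16ac^2 - 8c^2 + 12ac^2 - 6abc - 4a^2c - 2ac)(7 + 8c)    [distributive law]
= (-448bc + 231b^2 + 106ab + 140b + 144bc^2 - 300b^2c - 8abc + 108b^3 + 45ab^2 - 18a^2b - 160c + 45a + 25 + 52c^2 + 8ac - 10a^2 + 48c^3 - 4ac^2 - 4a^2c)(7 + 8c)    [combine like terms]
= -3136bc - 3584bc^2 + 1617b^2 + 1848b^2c + 742ab + 848abc + 980b + 1120bc + 1008bc^2 + 1152bc^3 - 2100b^2c - 2400b^2c^2 - 56abc - 64abc^2 + 756b^3 + 864b^3c + 315ab^2 + 360ab^2c - 126a^2b - 144a^2bc - 1120c - 1280c^2 + 315a + 360ac + 175 + 200c + 364c^2 + 416c^3 + 56ac + 64ac^2 - 70a^2 - 80a^2c + 336c^3 + 384c^4 - 28ac^2 - 32ac^3 - 28a^2c - 32a^2c^2    [distributive law]
= -2016bc - 2576bc^2 + 1617b^2 - 252b^2c + 742ab + 792abc + 980b + 1152bc^3 - 2400b^2c^2 - 64abc^2 + 756b^3 + 864b^3c + 315ab^2 + 360ab^2c - 126a^2b - 144a^2bc - 920c - 916c^2 + 315a + 416ac + 175 + 752c^3 + 36ac^2 - 70a^2 - 108a^2c + 384c^4 - 32ac^3 - 32a^2c^2    [combine like terms]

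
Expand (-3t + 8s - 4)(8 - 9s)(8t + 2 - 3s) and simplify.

(-3t + 8s - 4)(8 - 9s)(8t + 2 - 3s)
= (-24t + 27st + 64s - 72s^2 - 32 + 36s)(8t + 2 - 3s)    [distributive law]
= (-24t + 27st + 100s - 72s^2 - 32)(8t + 2 - 3s)    [combine like terms]
= -192t^2 - 48t + 72st + 216st^2 + 54st - 81s^2t + 800st + 200s - 300s^2 - 576s^2t - 144s^2 + 216s^3 - 256t - 64 + 96s    [distributive law]
= -192t^2 - 304t + 926st + 216st^2 - 657s^2t + 296s - 444s^2 + 216s^3 - 64    [combine like terms]

-192t^2 - 304t + 926st + 216st^2 - 657s^2t + 296s - 444s^2 + 216s^3 - 64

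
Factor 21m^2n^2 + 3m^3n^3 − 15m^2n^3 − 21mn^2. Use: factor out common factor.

21m^2n^2 + 3m^3n^3 − 15m^2n^3 − 21mn^2
= 3(7m^2n^2 + m^3n^3 − 5m^2n^3 − 7mn^2)    [factor out 3]
= 3mn^2(7m + m^2n − 5mn − 7)    [factor out mn^2]

3mn^2(7m + m^2n − 5mn − 7)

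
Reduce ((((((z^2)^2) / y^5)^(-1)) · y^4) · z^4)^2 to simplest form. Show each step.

((((((z^2)^2) / y^5)^(-1)) · y^4) · z^4)^2
= ((((((z^2)^2) / y^5)^(-1)) · y^4)^2) · ((z^4)^2)    [power of a product]
= ((((((z^2)^2) / y^5)^(-1))^2) · ((y^4)^2)) · ((z^4)^2)    [power of a product]
= (((((z^2)^2) / y^5)^(-2)) · ((y^4)^2)) · ((z^4)^2)    [power of a power]
= (((((z^2)^2)^(-2)) / ((y^5)^(-2))) · ((y^4)^2)) · ((z^4)^2)    [power of a quotient]
= ((((z^2)^(-4)) / ((y^5)^(-2))) · ((y^4)^2)) · ((z^4)^2)    [power of a power]
= ((z^(-8) / ((y^5)^(-2))) · ((y^4)^2)) · ((z^4)^2)    [power of a power]
= ((z^(-8) / y^(-10)) · ((y^4)^2)) · ((z^4)^2)    [power of a power]
= ((z^(-8) / y^(-10)) · y^8) · ((z^4)^2)    [power of a power]
= ((z^(-8) / y^(-10)) · y^8) · z^8    [power of a power]
= y^18    [quotient of powers; product of powers]

y^18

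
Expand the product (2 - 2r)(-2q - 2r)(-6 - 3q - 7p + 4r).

24q + 12q² + 28pq - 28qr + 24r + 28pr - 40r² - 12q²r - 28pqr + 4qr² - 28pr² + 16r³

(2 - 2r)(-2q - 2r)(-6 - 3q - 7p + 4r)
= (-4q - 4r + 4qr + 4r²)(-6 - 3q - 7p + 4r)    [distributive law]
= 24q + 12q² + 28pq - 16qr + 24r + 12qr + 28pr - 16r² - 24qr - 12q²r - 28pqr + 16qr² - 24r² - 12qr² - 28pr² + 16r³    [distributive law]
= 24q + 12q² + 28pq - 28qr + 24r + 28pr - 40r² - 12q²r - 28pqr + 4qr² - 28pr² + 16r³    [combine like terms]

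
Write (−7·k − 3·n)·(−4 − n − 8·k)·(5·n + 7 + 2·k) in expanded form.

381·k·n + 196·k + 448·k^2 + 161·k·n^2 + 342·k^2·n + 112·k^3 + 81·n^2 + 84·n + 15·n^3

(−7·k − 3·n)·(−4 − n − 8·k)·(5·n + 7 + 2·k)
= (28·k + 7·k·n + 56·k^2 + 12·n + 3·n^2 + 24·k·n)·(5·n + 7 + 2·k)    [distributive law]
= (28·k + 31·k·n + 56·k^2 + 12·n + 3·n^2)·(5·n + 7 + 2·k)    [combine like terms]
= 140·k·n + 196·k + 56·k^2 + 155·k·n^2 + 217·k·n + 62·k^2·n + 280·k^2·n + 392·k^2 + 112·k^3 + 60·n^2 + 84·n + 24·k·n + 15·n^3 + 21·n^2 + 6·k·n^2    [distributive law]
= 381·k·n + 196·k + 448·k^2 + 161·k·n^2 + 342·k^2·n + 112·k^3 + 81·n^2 + 84·n + 15·n^3    [combine like terms]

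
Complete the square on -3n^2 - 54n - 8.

-3n^2 - 54n - 8
= -3(n^2 + 18n) - 8    [factor out -3 from the n-terms]
= -3(n^2 + 18n + 81 - 81) - 8    [add and subtract 81 inside the bracket]
= -3(n + 9)^2 + 243 - 8    [perfect-square identity]
= -3(n + 9)^2 + 235    [combine constants]

-3(n + 9)^2 + 235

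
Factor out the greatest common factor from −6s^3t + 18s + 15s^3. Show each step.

−6s^3t + 18s + 15s^3
= 3(−2s^3t + 6s + 5s^3)    [factor out 3]
= 3s(−2s^2t + 6 + 5s^2)    [factor out s]

3s(−2s^2t + 6 + 5s^2)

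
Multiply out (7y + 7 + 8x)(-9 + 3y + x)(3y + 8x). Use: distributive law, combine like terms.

-126y^2 - 531xy + 63y^3 + 261xy^2 + 272x^2y - 189y - 504x - 520x^2 + 64x^3

(7y + 7 + 8x)(-9 + 3y + x)(3y + 8x)
= (-63y + 21y^2 + 7xy - 63 + 21y + 7x - 72x + 24xy + 8x^2)(3y + 8x)    [distributive law]
= (-42y + 21y^2 + 31xy - 63 - 65x + 8x^2)(3y + 8x)    [combine like terms]
= -126y^2 - 336xy + 63y^3 + 168xy^2 + 93xy^2 + 248x^2y - 189y - 504x - 195xy - 520x^2 + 24x^2y + 64x^3    [distributive law]
= -126y^2 - 531xy + 63y^3 + 261xy^2 + 272x^2y - 189y - 504x - 520x^2 + 64x^3    [combine like terms]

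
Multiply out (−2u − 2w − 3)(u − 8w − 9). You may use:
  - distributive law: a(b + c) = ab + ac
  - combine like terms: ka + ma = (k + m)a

−2u² + 14uw + 15u + 16w² + 42w + 27

(−2u − 2w − 3)(u − 8w − 9)
= −2u² + 16uw + 18u − 2uw + 16w² + 18w − 3u + 24w + 27    [distributive law]
= −2u² + 14uw + 15u + 16w² + 42w + 27    [combine like terms]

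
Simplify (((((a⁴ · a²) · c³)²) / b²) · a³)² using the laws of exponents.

a³⁰b⁻⁴c¹²

(((((a⁴ · a²) · c³)²) / b²) · a³)²
= (((((a⁴ · a²) · c³)²) / b²)²) · ((a³)²)    [power of a product]
= (((((a⁴ · a²) · c³)²)²) / ((b²)²)) · ((a³)²)    [power of a quotient]
= ((((a⁴ · a²) · c³)⁴) / ((b²)²)) · ((a³)²)    [power of a power]
= ((((a⁴ · a²)⁴) · ((c³)⁴)) / ((b²)²)) · ((a³)²)    [power of a product]
= (((((a⁴)⁴) · ((a²)⁴)) · ((c³)⁴)) / ((b²)²)) · ((a³)²)    [power of a product]
= (((a¹⁶ · ((a²)⁴)) · ((c³)⁴)) / ((b²)²)) · ((a³)²)    [power of a power]
= (((a¹⁶ · a⁸) · ((c³)⁴)) / ((b²)²)) · ((a³)²)    [power of a power]
= ((a²⁴ · ((c³)⁴)) / ((b²)²)) · ((a³)²)    [product of powers]
= ((a²⁴ · c¹²) / ((b²)²)) · ((a³)²)    [power of a power]
= ((a²⁴ · c¹²) / b⁴) · ((a³)²)    [power of a power]
= ((a²⁴ · c¹²) / b⁴) · a⁶    [power of a power]
= a³⁰b⁻⁴c¹²    [quotient of powers; product of powers]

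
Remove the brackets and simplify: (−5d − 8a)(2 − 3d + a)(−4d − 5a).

(−5d − 8a)(2 − 3d + a)(−4d − 5a)
= (−10d + 15d^2 − 5ad − 16a + 24ad − 8a^2)(−4d − 5a)    [distributive law]
= (−10d + 15d^2 + 19ad − 16a − 8a^2)(−4d − 5a)    [combine like terms]
= 40d^2 + 50ad − 60d^3 − 75ad^2 − 76ad^2 − 95a^2d + 64ad + 80a^2 + 32a^2d + 40a^3    [distributive law]
= 40d^2 + 114ad − 60d^3 − 151ad^2 − 63a^2d + 80a^2 + 40a^3    [combine like terms]

40d^2 + 114ad − 60d^3 − 151ad^2 − 63a^2d + 80a^2 + 40a^3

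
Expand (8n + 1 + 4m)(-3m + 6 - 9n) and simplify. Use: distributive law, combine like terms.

-60mn + 39n - 72n^2 + 21m + 6 - 12m^2

(8n + 1 + 4m)(-3m + 6 - 9n)
= -24mn + 48n - 72n^2 - 3m + 6 - 9n - 12m^2 + 24m - 36mn    [distributive law]
= -60mn + 39n - 72n^2 + 21m + 6 - 12m^2    [combine like terms]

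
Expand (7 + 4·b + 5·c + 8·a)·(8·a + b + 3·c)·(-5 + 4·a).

-280·a - 96·a^2 - 35·b - 172·a·b - 105·c - 236·a·c + 160·a^2·b - 20·b^2 + 16·a·b^2 - 85·b·c + 68·a·b·c + 256·a^2·c - 75·c^2 + 60·a·c^2 + 256·a^3

(7 + 4·b + 5·c + 8·a)·(8·a + b + 3·c)·(-5 + 4·a)
= (56·a + 7·b + 21·c + 32·a·b + 4·b^2 + 12·b·c + 40·a·c + 5·b·c + 15·c^2 + 64·a^2 + 8·a·b + 24·a·c)·(-5 + 4·a)    [distributive law]
= (56·a + 7·b + 21·c + 40·a·b + 4·b^2 + 17·b·c + 64·a·c + 15·c^2 + 64·a^2)·(-5 + 4·a)    [combine like terms]
= -280·a + 224·a^2 - 35·b + 28·a·b - 105·c + 84·a·c - 200·a·b + 160·a^2·b - 20·b^2 + 16·a·b^2 - 85·b·c + 68·a·b·c - 320·a·c + 256·a^2·c - 75·c^2 + 60·a·c^2 - 320·a^2 + 256·a^3    [distributive law]
= -280·a - 96·a^2 - 35·b - 172·a·b - 105·c - 236·a·c + 160·a^2·b - 20·b^2 + 16·a·b^2 - 85·b·c + 68·a·b·c + 256·a^2·c - 75·c^2 + 60·a·c^2 + 256·a^3    [combine like terms]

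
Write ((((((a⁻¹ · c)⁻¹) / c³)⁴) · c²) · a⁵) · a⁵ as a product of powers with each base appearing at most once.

a¹⁴c⁻¹⁴

((((((a⁻¹ · c)⁻¹) / c³)⁴) · c²) · a⁵) · a⁵
= ((((((a⁻¹ · c)⁻¹)⁴) / ((c³)⁴)) · c²) · a⁵) · a⁵    [power of a quotient]
= (((((a⁻¹ · c)⁻⁴) / ((c³)⁴)) · c²) · a⁵) · a⁵    [power of a power]
= ((((((a⁻¹)⁻⁴) · (c⁻⁴)) / ((c³)⁴)) · c²) · a⁵) · a⁵    [power of a product]
= ((((a⁴ · (c⁻⁴)) / ((c³)⁴)) · c²) · a⁵) · a⁵    [power of a power]
= ((((a⁴ · c⁻⁴) / c¹²) · c²) · a⁵) · a⁵    [power of a power]
= a¹⁴c⁻¹⁴    [quotient of powers; product of powers]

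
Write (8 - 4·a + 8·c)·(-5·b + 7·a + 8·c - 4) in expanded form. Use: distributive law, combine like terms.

(8 - 4·a + 8·c)·(-5·b + 7·a + 8·c - 4)
= -40·b + 56·a + 64·c - 32 + 20·a·b - 28·a^2 - 32·a·c + 16·a - 40·b·c + 56·a·c + 64·c^2 - 32·c    [distributive law]
= -40·b + 72·a + 32·c - 32 + 20·a·b - 28·a^2 + 24·a·c - 40·b·c + 64·c^2    [combine like terms]

-40·b + 72·a + 32·c - 32 + 20·a·b - 28·a^2 + 24·a·c - 40·b·c + 64·c^2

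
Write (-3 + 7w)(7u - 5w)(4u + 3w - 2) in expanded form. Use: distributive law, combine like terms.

-84u^2 - 101uw + 42u + 115w^2 - 30w + 196u^2w + 7uw^2 - 105w^3

(-3 + 7w)(7u - 5w)(4u + 3w - 2)
= (-21u + 15w + 49uw - 35w^2)(4u + 3w - 2)    [distributive law]
= -84u^2 - 63uw + 42u + 60uw + 45w^2 - 30w + 196u^2w + 147uw^2 - 98uw - 140uw^2 - 105w^3 + 70w^2    [distributive law]
= -84u^2 - 101uw + 42u + 115w^2 - 30w + 196u^2w + 7uw^2 - 105w^3    [combine like terms]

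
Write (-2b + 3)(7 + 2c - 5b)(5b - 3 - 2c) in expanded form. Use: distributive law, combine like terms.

(-2b + 3)(7 + 2c - 5b)(5b - 3 - 2c)
= (-14b - 4bc + 10b^2 + 21 + 6c - 15b)(5b - 3 - 2c)    [distributive law]
= (-29b - 4bc + 10b^2 + 21 + 6c)(5b - 3 - 2c)    [combine like terms]
= -145b^2 + 87b + 58bc - 20b^2c + 12bc + 8bc^2 + 50b^3 - 30b^2 - 20b^2c + 105b - 63 - 42c + 30bc - 18c - 12c^2    [distributive law]
= -175b^2 + 192b + 100bc - 40b^2c + 8bc^2 + 50b^3 - 63 - 60c - 12c^2    [combine like terms]

-175b^2 + 192b + 100bc - 40b^2c + 8bc^2 + 50b^3 - 63 - 60c - 12c^2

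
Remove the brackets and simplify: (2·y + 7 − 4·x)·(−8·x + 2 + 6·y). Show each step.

−40·x·y + 46·y + 12·y² − 64·x + 14 + 32·x²

(2·y + 7 − 4·x)·(−8·x + 2 + 6·y)
= −16·x·y + 4·y + 12·y² − 56·x + 14 + 42·y + 32·x² − 8·x − 24·x·y    [distributive law]
= −40·x·y + 46·y + 12·y² − 64·x + 14 + 32·x²    [combine like terms]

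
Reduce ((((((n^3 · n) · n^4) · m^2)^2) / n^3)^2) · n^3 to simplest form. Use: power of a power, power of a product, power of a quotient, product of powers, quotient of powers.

((((((n^3 · n) · n^4) · m^2)^2) / n^3)^2) · n^3
= ((((((n^3 · n) · n^4) · m^2)^2)^2) / ((n^3)^2)) · n^3    [power of a quotient]
= (((((n^3 · n) · n^4) · m^2)^4) / ((n^3)^2)) · n^3    [power of a power]
= (((((n^3 · n) · n^4)^4) · ((m^2)^4)) / ((n^3)^2)) · n^3    [power of a product]
= (((((n^3 · n)^4) · ((n^4)^4)) · ((m^2)^4)) / ((n^3)^2)) · n^3    [power of a product]
= ((((((n^3)^4) · (n^4)) · ((n^4)^4)) · ((m^2)^4)) / ((n^3)^2)) · n^3    [power of a product]
= ((((n^12 · (n^4)) · ((n^4)^4)) · ((m^2)^4)) / ((n^3)^2)) · n^3    [power of a power]
= (((n^16 · ((n^4)^4)) · ((m^2)^4)) / ((n^3)^2)) · n^3    [product of powers]
= (((n^16 · n^16) · ((m^2)^4)) / ((n^3)^2)) · n^3    [power of a power]
= ((n^32 · ((m^2)^4)) / ((n^3)^2)) · n^3    [product of powers]
= ((n^32 · m^8) / ((n^3)^2)) · n^3    [power of a power]
= ((n^32 · m^8) / n^6) · n^3    [power of a power]
= m^8n^29    [quotient of powers; product of powers]

m^8n^29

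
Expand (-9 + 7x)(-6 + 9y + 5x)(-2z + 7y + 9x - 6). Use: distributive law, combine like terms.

(-9 + 7x)(-6 + 9y + 5x)(-2z + 7y + 9x - 6)
= (54 - 81y - 45x - 42x + 63xy + 35x²)(-2z + 7y + 9x - 6)    [distributive law]
= (54 - 81y - 87x + 63xy + 35x²)(-2z + 7y + 9x - 6)    [combine like terms]
= -108z + 378y + 486x - 324 + 162yz - 567y² - 729xy + 486y + 174xz - 609xy - 783x² + 522x - 126xyz + 441xy² + 567x²y - 378xy - 70x²z + 245x²y + 315x³ - 210x²    [distributive law]
= -108z + 864y + 1008x - 324 + 162yz - 567y² - 1716xy + 174xz - 993x² - 126xyz + 441xy² + 812x²y - 70x²z + 315x³    [combine like terms]

-108z + 864y + 1008x - 324 + 162yz - 567y² - 1716xy + 174xz - 993x² - 126xyz + 441xy² + 812x²y - 70x²z + 315x³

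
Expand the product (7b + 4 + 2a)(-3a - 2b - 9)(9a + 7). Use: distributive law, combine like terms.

(7b + 4 + 2a)(-3a - 2b - 9)(9a + 7)
= (-21ab - 14b^2 - 63b - 12a - 8b - 36 - 6a^2 - 4ab - 18a)(9a + 7)    [distributive law]
= (-25ab - 14b^2 - 71b - 30a - 36 - 6a^2)(9a + 7)    [combine like terms]
= -225a^2b - 175ab - 126ab^2 - 98b^2 - 639ab - 497b - 270a^2 - 210a - 324a - 252 - 54a^3 - 42a^2    [distributive law]
= -225a^2b - 814ab - 126ab^2 - 98b^2 - 497b - 312a^2 - 534a - 252 - 54a^3    [combine like terms]

-225a^2b - 814ab - 126ab^2 - 98b^2 - 497b - 312a^2 - 534a - 252 - 54a^3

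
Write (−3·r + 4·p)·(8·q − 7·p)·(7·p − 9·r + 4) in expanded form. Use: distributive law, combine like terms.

−456·p·q·r + 216·q·r^2 − 96·q·r + 399·p^2·r − 189·p·r^2 + 84·p·r + 224·p^2·q + 128·p·q − 196·p^3 − 112·p^2

(−3·r + 4·p)·(8·q − 7·p)·(7·p − 9·r + 4)
= (−24·q·r + 21·p·r + 32·p·q − 28·p^2)·(7·p − 9·r + 4)    [distributive law]
= −168·p·q·r + 216·q·r^2 − 96·q·r + 147·p^2·r − 189·p·r^2 + 84·p·r + 224·p^2·q − 288·p·q·r + 128·p·q − 196·p^3 + 252·p^2·r − 112·p^2    [distributive law]
= −456·p·q·r + 216·q·r^2 − 96·q·r + 399·p^2·r − 189·p·r^2 + 84·p·r + 224·p^2·q + 128·p·q − 196·p^3 − 112·p^2    [combine like terms]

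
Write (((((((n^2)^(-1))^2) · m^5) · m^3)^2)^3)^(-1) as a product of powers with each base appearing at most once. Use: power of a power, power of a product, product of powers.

(((((((n^2)^(-1))^2) · m^5) · m^3)^2)^3)^(-1)
= ((((((n^2)^(-1))^2) · m^5) · m^3)^2)^(-3)    [power of a power]
= (((((n^2)^(-1))^2) · m^5) · m^3)^(-6)    [power of a power]
= (((((n^2)^(-1))^2) · m^5)^(-6)) · ((m^3)^(-6))    [power of a product]
= (((((n^2)^(-1))^2)^(-6)) · ((m^5)^(-6))) · ((m^3)^(-6))    [power of a product]
= ((((n^2)^(-1))^(-12)) · ((m^5)^(-6))) · ((m^3)^(-6))    [power of a power]
= (((n^2)^12) · ((m^5)^(-6))) · ((m^3)^(-6))    [power of a power]
= (n^24 · ((m^5)^(-6))) · ((m^3)^(-6))    [power of a power]
= (n^24 · m^(-30)) · ((m^3)^(-6))    [power of a power]
= (n^24 · m^(-30)) · m^(-18)    [power of a power]
= m^(-48)n^24    [product of powers]

m^(-48)n^24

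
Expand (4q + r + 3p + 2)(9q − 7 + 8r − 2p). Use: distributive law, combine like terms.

(4q + r + 3p + 2)(9q − 7 + 8r − 2p)
= 36q^2 − 28q + 32qr − 8pq + 9qr − 7r + 8r^2 − 2pr + 27pq − 21p + 24pr − 6p^2 + 18q − 14 + 16r − 4p    [distributive law]
= 36q^2 − 10q + 41qr + 19pq + 9r + 8r^2 + 22pr − 25p − 6p^2 − 14    [combine like terms]

36q^2 − 10q + 41qr + 19pq + 9r + 8r^2 + 22pr − 25p − 6p^2 − 14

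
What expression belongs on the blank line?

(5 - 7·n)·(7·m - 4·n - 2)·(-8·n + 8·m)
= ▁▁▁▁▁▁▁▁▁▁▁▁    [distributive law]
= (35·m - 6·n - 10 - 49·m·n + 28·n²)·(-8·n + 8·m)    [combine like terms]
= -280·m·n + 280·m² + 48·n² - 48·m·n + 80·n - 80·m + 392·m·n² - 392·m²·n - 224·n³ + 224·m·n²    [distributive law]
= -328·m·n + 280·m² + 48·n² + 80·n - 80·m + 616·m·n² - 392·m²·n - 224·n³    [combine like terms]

After distributive law, the bracketed line is:

(35·m - 20·n - 10 - 49·m·n + 28·n² + 14·n)·(-8·n + 8·m)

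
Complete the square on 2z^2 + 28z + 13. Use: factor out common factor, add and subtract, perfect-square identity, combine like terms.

2z^2 + 28z + 13
= 2(z^2 + 14z) + 13    [factor out 2 from the z-terms]
= 2(z^2 + 14z + 49 - 49) + 13    [add and subtract 49 inside the bracket]
= 2(z + 7)^2 - 98 + 13    [perfect-square identity]
= 2(z + 7)^2 - 85    [combine constants]

2(z + 7)^2 - 85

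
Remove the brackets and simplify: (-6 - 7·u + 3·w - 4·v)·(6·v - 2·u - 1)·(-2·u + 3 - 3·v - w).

(-6 - 7·u + 3·w - 4·v)·(6·v - 2·u - 1)·(-2·u + 3 - 3·v - w)
= (-36·v + 12·u + 6 - 42·u·v + 14·u^2 + 7·u + 18·v·w - 6·u·w - 3·w - 24·v^2 + 8·u·v + 4·v)·(-2·u + 3 - 3·v - w)    [distributive law]
= (-32·v + 19·u + 6 - 34·u·v + 14·u^2 + 18·v·w - 6·u·w - 3·w - 24·v^2)·(-2·u + 3 - 3·v - w)    [combine like terms]
= 64·u·v - 96·v + 96·v^2 + 32·v·w - 38·u^2 + 57·u - 57·u·v - 19·u·w - 12·u + 18 - 18·v - 6·w + 68·u^2·v - 102·u·v + 102·u·v^2 + 34·u·v·w - 28·u^3 + 42·u^2 - 42·u^2·v - 14·u^2·w - 36·u·v·w + 54·v·w - 54·v^2·w - 18·v·w^2 + 12·u^2·w - 18·u·w + 18·u·v·w + 6·u·w^2 + 6·u·w - 9·w + 9·v·w + 3·w^2 + 48·u·v^2 - 72·v^2 + 72·v^3 + 24·v^2·w    [distributive law]
= -95·u·v - 114·v + 24·v^2 + 95·v·w + 4·u^2 + 45·u - 31·u·w + 18 - 15·w + 26·u^2·v + 150·u·v^2 + 16·u·v·w - 28·u^3 - 2·u^2·w - 30·v^2·w - 18·v·w^2 + 6·u·w^2 + 3·w^2 + 72·v^3    [combine like terms]

-95·u·v - 114·v + 24·v^2 + 95·v·w + 4·u^2 + 45·u - 31·u·w + 18 - 15·w + 26·u^2·v + 150·u·v^2 + 16·u·v·w - 28·u^3 - 2·u^2·w - 30·v^2·w - 18·v·w^2 + 6·u·w^2 + 3·w^2 + 72·v^3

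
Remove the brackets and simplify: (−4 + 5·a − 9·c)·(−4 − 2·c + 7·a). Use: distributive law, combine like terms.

16 + 44·c − 48·a − 73·a·c + 35·a² + 18·c²

(−4 + 5·a − 9·c)·(−4 − 2·c + 7·a)
= 16 + 8·c − 28·a − 20·a − 10·a·c + 35·a² + 36·c + 18·c² − 63·a·c    [distributive law]
= 16 + 44·c − 48·a − 73·a·c + 35·a² + 18·c²    [combine like terms]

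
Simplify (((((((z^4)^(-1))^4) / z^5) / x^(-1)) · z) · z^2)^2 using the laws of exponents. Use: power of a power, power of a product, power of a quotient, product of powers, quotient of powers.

x^2z^(-36)

(((((((z^4)^(-1))^4) / z^5) / x^(-1)) · z) · z^2)^2
= (((((((z^4)^(-1))^4) / z^5) / x^(-1)) · z)^2) · ((z^2)^2)    [power of a product]
= (((((((z^4)^(-1))^4) / z^5) / x^(-1))^2) · (z^2)) · ((z^2)^2)    [power of a product]
= (((((((z^4)^(-1))^4) / z^5)^2) / ((x^(-1))^2)) · (z^2)) · ((z^2)^2)    [power of a quotient]
= (((((((z^4)^(-1))^4)^2) / ((z^5)^2)) / ((x^(-1))^2)) · (z^2)) · ((z^2)^2)    [power of a quotient]
= ((((((z^4)^(-1))^8) / ((z^5)^2)) / ((x^(-1))^2)) · (z^2)) · ((z^2)^2)    [power of a power]
= (((((z^4)^(-8)) / ((z^5)^2)) / ((x^(-1))^2)) · (z^2)) · ((z^2)^2)    [power of a power]
= (((z^(-32) / ((z^5)^2)) / ((x^(-1))^2)) · (z^2)) · ((z^2)^2)    [power of a power]
= (((z^(-32) / z^10) / ((x^(-1))^2)) · (z^2)) · ((z^2)^2)    [power of a power]
= ((z^(-42) / ((x^(-1))^2)) · (z^2)) · ((z^2)^2)    [quotient of powers]
= ((z^(-42) / x^(-2)) · (z^2)) · ((z^2)^2)    [power of a power]
= ((z^(-42) / x^(-2)) · z^2) · z^4    [power of a power]
= x^2z^(-36)    [quotient of powers; product of powers]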